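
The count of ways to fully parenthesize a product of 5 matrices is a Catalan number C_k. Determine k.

4

Parenthesizations of m factors correspond to full binary trees with m leaves, counted by C_{m−1}; m = 5 gives C_4.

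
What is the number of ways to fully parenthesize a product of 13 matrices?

Parenthesizations of m factors correspond to full binary trees with m leaves, counted by C_{m−1}; m = 13 gives C_12.
C_12 = C(24,12)/13 = 2704156/13 = 208012.

208012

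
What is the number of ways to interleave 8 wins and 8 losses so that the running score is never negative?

1430

Ballot sequences with n votes each where one side never trails are Dyck words, counted by C_n; here n = 8.
C_8 = C(16,8)/9 = 12870/9 = 1430.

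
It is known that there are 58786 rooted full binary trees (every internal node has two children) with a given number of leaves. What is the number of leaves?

12

Full binary trees with L leaves are counted by C_{L−1}. The Catalan number equal to 58786 is C_11.
So the index is 11, and the number of leaves is 11 + 1 = 12.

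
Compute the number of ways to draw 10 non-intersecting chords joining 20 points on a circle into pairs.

16796

Pairing 20 circle points by 10 non-crossing chords gives C_10 matchings.
C_10 = C_9 · 2(2·9+1)/(9+2) = 4862 · 38/11 = 16796.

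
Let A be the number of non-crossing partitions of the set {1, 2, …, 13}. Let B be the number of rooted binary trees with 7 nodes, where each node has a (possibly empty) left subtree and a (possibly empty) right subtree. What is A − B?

742471

Non-crossing partitions of an n-element set are counted by C_n; here n = 13. So A = C_13 = 742900.
There are C_n binary search tree shapes on n keys; with n = 7 that is C_7. So B = C_7 = 429.
A − B = 742900 − 429 = 742471.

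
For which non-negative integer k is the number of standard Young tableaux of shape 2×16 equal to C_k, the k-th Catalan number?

16

Standard Young tableaux of shape 2×n are counted by C_n; here n = 16.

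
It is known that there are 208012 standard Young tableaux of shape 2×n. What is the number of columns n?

Standard Young tableaux of shape 2×n are counted by C_n. The Catalan number equal to 208012 is C_12.

12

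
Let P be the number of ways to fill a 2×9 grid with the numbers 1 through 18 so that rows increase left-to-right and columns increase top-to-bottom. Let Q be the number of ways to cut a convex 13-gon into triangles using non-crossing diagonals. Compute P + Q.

By the hook-length formula (or a Dyck-path bijection), SYT of shape 2×9 number C_9. So P = C_9 = 4862.
The number of triangulations of a 13-gon is the Catalan number C_11 (index = sides − 2). So Q = C_11 = 58786.
P + Q = 4862 + 58786 = 63648.

63648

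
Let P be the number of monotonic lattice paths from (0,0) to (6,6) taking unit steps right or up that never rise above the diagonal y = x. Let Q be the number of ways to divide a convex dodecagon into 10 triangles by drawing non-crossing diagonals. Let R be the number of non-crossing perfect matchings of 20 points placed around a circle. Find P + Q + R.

Sub-diagonal monotone paths from (0,0) to (6,6) biject with Dyck paths of semilength 6, giving C_6. So P = C_6 = 132.
The number of triangulations of a 12-gon is the Catalan number C_10 (index = sides − 2). So Q = C_10 = 16796.
Pairing 20 circle points by 10 non-crossing chords gives C_10 matchings. So R = C_10 = 16796.
P + Q + R = 132 + 16796 + 16796 = 33724.

33724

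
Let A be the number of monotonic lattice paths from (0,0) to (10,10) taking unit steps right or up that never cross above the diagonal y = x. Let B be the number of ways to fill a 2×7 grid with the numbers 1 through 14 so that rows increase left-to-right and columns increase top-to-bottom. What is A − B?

16367

Monotone paths in an n×n grid that stay weakly below the diagonal are counted by C_n; here n = 10. So A = C_10 = 16796.
Standard Young tableaux of shape 2×n are counted by C_n; here n = 7. So B = C_7 = 429.
A − B = 16796 − 429 = 16367.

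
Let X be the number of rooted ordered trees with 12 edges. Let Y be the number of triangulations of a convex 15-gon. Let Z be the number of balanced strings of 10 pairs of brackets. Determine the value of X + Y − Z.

A rooted plane tree with 12 edges has 13 nodes, and the count is C_12. So X = C_12 = 208012.
The number of triangulations of a 15-gon is the Catalan number C_13 (index = sides − 2). So Y = C_13 = 742900.
A balanced arrangement of 10 bracket pairs is a Dyck word of semilength 10, so the count is C_10. So Z = C_10 = 16796.
X + Y − Z = 208012 + 742900 − 16796 = 934116.

934116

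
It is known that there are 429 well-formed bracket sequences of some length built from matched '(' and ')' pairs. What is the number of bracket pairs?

Balanced strings of n bracket-pairs are counted by C_n. The Catalan number equal to 429 is C_7.

7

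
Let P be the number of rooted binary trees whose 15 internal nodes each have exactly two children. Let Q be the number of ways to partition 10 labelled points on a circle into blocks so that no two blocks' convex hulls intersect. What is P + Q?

9711641

Full binary trees with n internal nodes are counted by C_n; here n = 15. So P = C_15 = 9694845.
Non-crossing partitions of an n-element set are counted by C_n; here n = 10. So Q = C_10 = 16796.
P + Q = 9694845 + 16796 = 9711641.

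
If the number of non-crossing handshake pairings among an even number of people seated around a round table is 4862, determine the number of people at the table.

18

Non-crossing handshake pairings of 2n people are counted by C_n. Since C_9 = 4862, the index is 9.
So n = 9, and there are 2n = 18 people.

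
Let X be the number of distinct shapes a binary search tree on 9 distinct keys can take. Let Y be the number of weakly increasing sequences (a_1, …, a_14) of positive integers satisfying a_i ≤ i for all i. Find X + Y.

2679302

Binary trees (left/right distinguished) on n nodes are counted by C_n; here n = 9. So X = C_9 = 4862.
Such sub-staircase sequences of length n are counted by C_n; here n = 14. So Y = C_14 = 2674440.
X + Y = 4862 + 2674440 = 2679302.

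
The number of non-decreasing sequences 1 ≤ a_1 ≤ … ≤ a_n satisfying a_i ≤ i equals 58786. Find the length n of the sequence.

11

Such sub-staircase sequences of length n are counted by C_n. Since C_11 = 58786, the index is 11.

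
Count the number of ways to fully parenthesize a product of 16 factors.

9694845

Parenthesizations of m factors correspond to full binary trees with m leaves, counted by C_{m−1}; m = 16 gives C_15.
C_15 = 9694845.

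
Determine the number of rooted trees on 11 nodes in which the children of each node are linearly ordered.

16796

A rooted plane tree on 11 nodes has 10 edges, and such trees are counted by C_10.
C_10 = C(20,10)/11 = 184756/11 = 16796.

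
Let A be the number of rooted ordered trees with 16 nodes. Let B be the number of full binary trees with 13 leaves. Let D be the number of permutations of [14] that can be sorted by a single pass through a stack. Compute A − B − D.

6812393

A rooted plane tree on 16 nodes has 15 edges, and such trees are counted by C_15. So A = C_15 = 9694845.
Full binary trees with 13 leaves have 13−1 = 12 internal nodes, so there are C_12 of them. So B = C_12 = 208012.
By Knuth's characterisation, the stack-sortable permutations of length 14 are the 231-avoiders, numbering C_14. So D = C_14 = 2674440.
A − B − D = 9694845 − 208012 − 2674440 = 6812393.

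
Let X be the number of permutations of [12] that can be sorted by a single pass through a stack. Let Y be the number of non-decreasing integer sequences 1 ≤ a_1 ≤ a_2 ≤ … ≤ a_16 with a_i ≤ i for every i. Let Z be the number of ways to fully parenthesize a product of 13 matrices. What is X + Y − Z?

Stack-sortable permutations are exactly the 231-avoiding ones, counted by C_n; here n = 12. So X = C_12 = 208012.
Such sub-staircase sequences of length n are counted by C_n; here n = 16. So Y = C_16 = 35357670.
Bracketing 13 factors into binary products is counted by C_{13−1} = C_12. So Z = C_12 = 208012.
X + Y − Z = 208012 + 35357670 − 208012 = 35357670.

35357670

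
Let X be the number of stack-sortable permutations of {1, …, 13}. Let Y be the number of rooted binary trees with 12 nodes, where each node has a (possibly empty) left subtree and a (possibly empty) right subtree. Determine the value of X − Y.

By Knuth's characterisation, the stack-sortable permutations of length 13 are the 231-avoiders, numbering C_13. So X = C_13 = 742900.
Rooted binary trees with 12 nodes (each child slot possibly empty) number C_12. So Y = C_12 = 208012.
X − Y = 742900 − 208012 = 534888.

534888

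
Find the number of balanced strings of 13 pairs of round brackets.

A balanced arrangement of 13 bracket pairs is a Dyck word of semilength 13, so the count is C_13.
C_13 = C_12 · 2(2·12+1)/(12+2) = 208012 · 50/14 = 742900.

742900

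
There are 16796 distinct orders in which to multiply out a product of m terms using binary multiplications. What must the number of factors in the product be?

11

Parenthesizations of m factors are counted by C_{m−1}, and C_10 = 16796.
So the index is 10, and the number of factors is 10 + 1 = 11.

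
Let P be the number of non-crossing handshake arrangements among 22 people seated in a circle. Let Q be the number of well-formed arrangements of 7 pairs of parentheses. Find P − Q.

58357

Non-crossing handshake pairings of 2n people are counted by C_n; 22 people gives n = 11. So P = C_11 = 58786.
A balanced arrangement of 7 bracket pairs is a Dyck word of semilength 7, so the count is C_7. So Q = C_7 = 429.
P − Q = 58786 − 429 = 58357.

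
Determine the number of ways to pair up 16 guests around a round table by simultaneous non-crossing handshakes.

1430

Non-crossing handshake pairings of 2n people are counted by C_n; 16 people gives n = 8.
C_8 = C(16,8)/9 = 12870/9 = 1430.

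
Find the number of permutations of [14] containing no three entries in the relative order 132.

2674440

For any fixed pattern of length 3, the pattern-avoiding permutations of [14] number C_14.
C_14 = 2674440.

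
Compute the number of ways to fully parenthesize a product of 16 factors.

Bracketing 16 factors into binary products is counted by C_{16−1} = C_15.
C_15 = 9694845.

9694845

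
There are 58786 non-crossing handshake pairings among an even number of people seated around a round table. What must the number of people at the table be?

22

Non-crossing handshake pairings of 2n people are counted by C_n. Since C_11 = 58786, the index is 11.
So n = 11, and there are 2n = 22 people.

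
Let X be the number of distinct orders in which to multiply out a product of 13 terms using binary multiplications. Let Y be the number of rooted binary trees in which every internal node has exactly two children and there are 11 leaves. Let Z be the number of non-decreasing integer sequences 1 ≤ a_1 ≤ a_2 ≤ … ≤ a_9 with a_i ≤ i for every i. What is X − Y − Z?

Parenthesizations of m factors correspond to full binary trees with m leaves, counted by C_{m−1}; m = 13 gives C_12. So X = C_12 = 208012.
Full binary trees with 11 leaves have 11−1 = 10 internal nodes, so there are C_10 of them. So Y = C_10 = 16796.
Weakly increasing sequences with a_i ≤ i biject with Dyck paths of semilength 9, so there are C_9. So Z = C_9 = 4862.
X − Y − Z = 208012 − 16796 − 4862 = 186354.

186354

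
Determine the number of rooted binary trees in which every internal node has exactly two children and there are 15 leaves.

Full binary trees with 15 leaves have 15−1 = 14 internal nodes, so there are C_14 of them.
C_14 = C(28,14)/15 = 40116600/15 = 2674440.

2674440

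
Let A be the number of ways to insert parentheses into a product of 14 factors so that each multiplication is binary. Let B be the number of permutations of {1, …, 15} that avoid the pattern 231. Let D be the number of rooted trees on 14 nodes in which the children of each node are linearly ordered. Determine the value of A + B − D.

9694845

Ways to associate a product of 14 factors correspond to binary trees on 14 leaves, so the count is C_13. So A = C_13 = 742900.
For any fixed pattern of length 3, the pattern-avoiding permutations of [15] number C_15. So B = C_15 = 9694845.
A rooted plane tree on 14 nodes has 13 edges, and such trees are counted by C_13. So D = C_13 = 742900.
A + B − D = 742900 + 9694845 − 742900 = 9694845.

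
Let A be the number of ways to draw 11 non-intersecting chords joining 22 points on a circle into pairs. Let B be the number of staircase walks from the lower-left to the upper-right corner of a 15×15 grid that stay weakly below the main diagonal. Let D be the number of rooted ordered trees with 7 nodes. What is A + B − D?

Non-crossing perfect matchings of 2n points on a circle are counted by C_n; with 22 points, n = 11. So A = C_11 = 58786.
Monotone paths in an n×n grid that stay weakly below the diagonal are counted by C_n; here n = 15. So B = C_15 = 9694845.
A rooted plane tree on 7 nodes has 6 edges, and such trees are counted by C_6. So D = C_6 = 132.
A + B − D = 58786 + 9694845 − 132 = 9753499.

9753499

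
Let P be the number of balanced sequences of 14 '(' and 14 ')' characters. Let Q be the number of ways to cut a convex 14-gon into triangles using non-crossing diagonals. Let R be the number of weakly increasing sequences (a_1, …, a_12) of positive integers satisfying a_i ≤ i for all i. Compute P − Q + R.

Balanced strings of n pairs of brackets are counted by C_n; here n = 14. So P = C_14 = 2674440.
The number of triangulations of a 14-gon is the Catalan number C_12 (index = sides − 2). So Q = C_12 = 208012.
Weakly increasing sequences with a_i ≤ i biject with Dyck paths of semilength 12, so there are C_12. So R = C_12 = 208012.
P − Q + R = 2674440 − 208012 + 208012 = 2674440.

2674440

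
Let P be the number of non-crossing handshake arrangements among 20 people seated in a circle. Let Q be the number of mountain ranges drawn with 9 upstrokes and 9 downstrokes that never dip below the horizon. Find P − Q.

11934

With 20 = 2·10 people, non-crossing handshake pairings are non-crossing perfect matchings on a circle, counted by C_10. So P = C_10 = 16796.
Paths of 9 up- and 9 down-steps that never dip below the axis are Dyck paths; their count is C_9. So Q = C_9 = 4862.
P − Q = 16796 − 4862 = 11934.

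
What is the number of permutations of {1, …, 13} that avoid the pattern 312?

742900

For any fixed pattern of length 3, the pattern-avoiding permutations of [13] number C_13.
C_13 = C(26,13)/14 = 10400600/14 = 742900.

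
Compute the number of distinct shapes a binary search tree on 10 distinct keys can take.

There are C_n binary search tree shapes on n keys; with n = 10 that is C_10.
C_10 = C_9 · 2(2·9+1)/(9+2) = 4862 · 38/11 = 16796.

16796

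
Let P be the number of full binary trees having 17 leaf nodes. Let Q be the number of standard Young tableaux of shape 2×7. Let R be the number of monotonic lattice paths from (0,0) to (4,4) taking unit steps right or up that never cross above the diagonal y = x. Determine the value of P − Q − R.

35357227

A full binary tree with L leaves has L−1 internal nodes and is counted by C_{L−1}; L = 17 gives C_16. So P = C_16 = 35357670.
Standard Young tableaux of shape 2×n are counted by C_n; here n = 7. So Q = C_7 = 429.
Monotone paths in an n×n grid that stay weakly below the diagonal are counted by C_n; here n = 4. So R = C_4 = 14.
P − Q − R = 35357670 − 429 − 14 = 35357227.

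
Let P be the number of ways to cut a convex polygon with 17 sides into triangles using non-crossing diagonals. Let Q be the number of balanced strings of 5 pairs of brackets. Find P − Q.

The number of triangulations of a 17-gon is the Catalan number C_15 (index = sides − 2). So P = C_15 = 9694845.
Balanced strings of n pairs of brackets are counted by C_n; here n = 5. So Q = C_5 = 42.
P − Q = 9694845 − 42 = 9694803.

9694803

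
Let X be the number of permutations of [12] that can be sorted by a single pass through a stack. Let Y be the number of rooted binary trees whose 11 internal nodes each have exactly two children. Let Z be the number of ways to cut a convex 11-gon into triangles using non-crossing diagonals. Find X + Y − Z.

Stack-sortable permutations are exactly the 231-avoiding ones, counted by C_n; here n = 12. So X = C_12 = 208012.
The number of full binary trees on 11 internal nodes is the Catalan number C_11. So Y = C_11 = 58786.
The number of triangulations of an 11-gon is the Catalan number C_9 (index = sides − 2). So Z = C_9 = 4862.
X + Y − Z = 208012 + 58786 − 4862 = 261936.

261936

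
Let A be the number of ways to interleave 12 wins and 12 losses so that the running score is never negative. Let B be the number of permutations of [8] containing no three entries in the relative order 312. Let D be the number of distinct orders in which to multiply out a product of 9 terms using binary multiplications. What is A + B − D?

Ballot sequences with n votes each where one side never trails are Dyck words, counted by C_n; here n = 12. So A = C_12 = 208012.
For any fixed pattern of length 3, the pattern-avoiding permutations of [8] number C_8. So B = C_8 = 1430.
Parenthesizations of m factors correspond to full binary trees with m leaves, counted by C_{m−1}; m = 9 gives C_8. So D = C_8 = 1430.
A + B − D = 208012 + 1430 − 1430 = 208012.

208012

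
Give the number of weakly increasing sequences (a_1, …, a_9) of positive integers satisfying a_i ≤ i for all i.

Such sub-staircase sequences of length n are counted by C_n; here n = 9.
C_9 = C(18,9)/10 = 48620/10 = 4862.

4862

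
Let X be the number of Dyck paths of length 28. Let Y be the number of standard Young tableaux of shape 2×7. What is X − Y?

2674011

Paths of 14 up- and 14 down-steps that never dip below the axis are Dyck paths; their count is C_14. So X = C_14 = 2674440.
Standard Young tableaux of shape 2×n are counted by C_n; here n = 7. So Y = C_7 = 429.
X − Y = 2674440 − 429 = 2674011.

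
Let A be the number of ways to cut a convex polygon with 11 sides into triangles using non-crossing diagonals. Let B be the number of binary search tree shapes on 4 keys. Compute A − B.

4848

A convex 11-gon is triangulated into 9 triangles, and the number of such triangulations is the Catalan number C_{11−2} = C_9. So A = C_9 = 4862.
There are C_n binary search tree shapes on n keys; with n = 4 that is C_4. So B = C_4 = 14.
A − B = 4862 − 14 = 4848.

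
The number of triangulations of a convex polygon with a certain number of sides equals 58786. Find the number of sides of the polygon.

Triangulations of a convex m-gon are counted by C_{m−2}. Since C_11 = 58786, the index is 11.
So m − 2 = 11, giving m = 13 sides.

13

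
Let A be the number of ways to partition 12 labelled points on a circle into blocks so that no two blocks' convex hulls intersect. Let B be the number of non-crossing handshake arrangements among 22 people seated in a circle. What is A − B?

Non-crossing partitions of an n-element set are counted by C_n; here n = 12. So A = C_12 = 208012.
Non-crossing handshake pairings of 2n people are counted by C_n; 22 people gives n = 11. So B = C_11 = 58786.
A − B = 208012 − 58786 = 149226.

149226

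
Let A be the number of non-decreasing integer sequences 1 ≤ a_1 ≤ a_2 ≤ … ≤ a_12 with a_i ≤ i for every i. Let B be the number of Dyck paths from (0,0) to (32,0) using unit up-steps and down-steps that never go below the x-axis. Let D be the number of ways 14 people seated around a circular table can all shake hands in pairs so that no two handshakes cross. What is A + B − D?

35565253

Weakly increasing sequences with a_i ≤ i biject with Dyck paths of semilength 12, so there are C_12. So A = C_12 = 208012.
Dyck paths of semilength n (length 2n) are counted by C_n; here n = 16. So B = C_16 = 35357670.
Non-crossing handshake pairings of 2n people are counted by C_n; 14 people gives n = 7. So D = C_7 = 429.
A + B − D = 208012 + 35357670 − 429 = 35565253.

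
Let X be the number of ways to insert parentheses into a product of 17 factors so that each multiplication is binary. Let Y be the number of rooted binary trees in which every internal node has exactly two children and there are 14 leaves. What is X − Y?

34614770

Ways to associate a product of 17 factors correspond to binary trees on 17 leaves, so the count is C_16. So X = C_16 = 35357670.
A full binary tree with L leaves has L−1 internal nodes and is counted by C_{L−1}; L = 14 gives C_13. So Y = C_13 = 742900.
X − Y = 35357670 − 742900 = 34614770.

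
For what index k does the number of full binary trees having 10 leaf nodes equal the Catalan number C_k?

Full binary trees with 10 leaves have 10−1 = 9 internal nodes, so there are C_9 of them.

9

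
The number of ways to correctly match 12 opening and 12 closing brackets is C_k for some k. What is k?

12

Balanced strings of n pairs of brackets are counted by C_n; here n = 12.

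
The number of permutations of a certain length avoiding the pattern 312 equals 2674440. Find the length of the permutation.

14

Permutations of [n] avoiding a fixed length-3 pattern are counted by C_n; 2674440 = C_14.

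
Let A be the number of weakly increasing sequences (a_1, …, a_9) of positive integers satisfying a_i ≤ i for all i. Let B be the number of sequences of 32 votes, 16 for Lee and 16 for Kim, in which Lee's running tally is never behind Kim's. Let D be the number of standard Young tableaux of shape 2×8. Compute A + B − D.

Weakly increasing sequences with a_i ≤ i biject with Dyck paths of semilength 9, so there are C_9. So A = C_9 = 4862.
Reading a vote for the leader as '(' and for the other as ')' turns such a sequence into a balanced string of 16 pairs, so the count is C_16. So B = C_16 = 35357670.
Standard Young tableaux of shape 2×n are counted by C_n; here n = 8. So D = C_8 = 1430.
A + B − D = 4862 + 35357670 − 1430 = 35361102.

35361102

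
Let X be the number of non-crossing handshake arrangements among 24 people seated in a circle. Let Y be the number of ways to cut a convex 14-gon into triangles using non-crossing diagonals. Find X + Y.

Non-crossing handshake pairings of 2n people are counted by C_n; 24 people gives n = 12. So X = C_12 = 208012.
A convex 14-gon is triangulated into 12 triangles, and the number of such triangulations is the Catalan number C_{14−2} = C_12. So Y = C_12 = 208012.
X + Y = 208012 + 208012 = 416024.

416024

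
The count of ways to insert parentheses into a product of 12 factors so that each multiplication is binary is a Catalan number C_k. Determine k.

11

Parenthesizations of m factors correspond to full binary trees with m leaves, counted by C_{m−1}; m = 12 gives C_11.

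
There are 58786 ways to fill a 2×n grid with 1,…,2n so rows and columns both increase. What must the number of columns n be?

11

Standard Young tableaux of shape 2×n are counted by C_n. Since C_11 = 58786, the index is 11.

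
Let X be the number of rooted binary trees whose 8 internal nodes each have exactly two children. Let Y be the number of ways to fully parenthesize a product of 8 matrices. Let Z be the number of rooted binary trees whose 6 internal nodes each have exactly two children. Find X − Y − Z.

869

Full binary trees with n internal nodes are counted by C_n; here n = 8. So X = C_8 = 1430.
Parenthesizations of m factors correspond to full binary trees with m leaves, counted by C_{m−1}; m = 8 gives C_7. So Y = C_7 = 429.
The number of full binary trees on 6 internal nodes is the Catalan number C_6. So Z = C_6 = 132.
X − Y − Z = 1430 − 429 − 132 = 869.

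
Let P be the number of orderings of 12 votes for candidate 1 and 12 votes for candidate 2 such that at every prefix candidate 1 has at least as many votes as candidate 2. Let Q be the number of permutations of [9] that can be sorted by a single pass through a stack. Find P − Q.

203150

Reading a vote for the leader as '(' and for the other as ')' turns such a sequence into a balanced string of 12 pairs, so the count is C_12. So P = C_12 = 208012.
Stack-sortable permutations are exactly the 231-avoiding ones, counted by C_n; here n = 9. So Q = C_9 = 4862.
P − Q = 208012 − 4862 = 203150.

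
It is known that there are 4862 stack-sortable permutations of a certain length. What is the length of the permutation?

Stack-sortable permutations of [n] are counted by C_n, and C_9 = 4862.

9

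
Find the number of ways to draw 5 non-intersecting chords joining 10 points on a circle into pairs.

42

Pairing 10 circle points by 5 non-crossing chords gives C_5 matchings.
C_5 = 42.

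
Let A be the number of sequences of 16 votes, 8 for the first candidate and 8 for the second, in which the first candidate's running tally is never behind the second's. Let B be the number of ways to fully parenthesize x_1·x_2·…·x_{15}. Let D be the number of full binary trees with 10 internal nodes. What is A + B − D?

Ballot sequences with n votes each where one side never trails are Dyck words, counted by C_n; here n = 8. So A = C_8 = 1430.
Parenthesizations of m factors correspond to full binary trees with m leaves, counted by C_{m−1}; m = 15 gives C_14. So B = C_14 = 2674440.
The number of full binary trees on 10 internal nodes is the Catalan number C_10. So D = C_10 = 16796.
A + B − D = 1430 + 2674440 − 16796 = 2659074.

2659074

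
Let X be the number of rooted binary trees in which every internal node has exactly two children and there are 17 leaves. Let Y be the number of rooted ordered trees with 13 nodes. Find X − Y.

A full binary tree with L leaves has L−1 internal nodes and is counted by C_{L−1}; L = 17 gives C_16. So X = C_16 = 35357670.
Rooted ordered (plane) trees on m nodes have m−1 edges and are counted by C_{m−1}; m = 13 gives C_12. So Y = C_12 = 208012.
X − Y = 35357670 − 208012 = 35149658.

35149658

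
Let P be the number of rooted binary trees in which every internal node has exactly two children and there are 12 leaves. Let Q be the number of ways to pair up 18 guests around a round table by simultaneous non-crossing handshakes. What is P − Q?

53924

Full binary trees with 12 leaves have 12−1 = 11 internal nodes, so there are C_11 of them. So P = C_11 = 58786.
Non-crossing handshake pairings of 2n people are counted by C_n; 18 people gives n = 9. So Q = C_9 = 4862.
P − Q = 58786 − 4862 = 53924.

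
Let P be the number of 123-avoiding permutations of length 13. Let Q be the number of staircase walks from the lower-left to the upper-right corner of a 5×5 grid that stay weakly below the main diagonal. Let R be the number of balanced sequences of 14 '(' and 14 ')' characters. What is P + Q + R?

3417382

For any fixed pattern of length 3, the pattern-avoiding permutations of [13] number C_13. So P = C_13 = 742900.
Monotone paths in an n×n grid that stay weakly below the diagonal are counted by C_n; here n = 5. So Q = C_5 = 42.
A balanced arrangement of 14 bracket pairs is a Dyck word of semilength 14, so the count is C_14. So R = C_14 = 2674440.
P + Q + R = 742900 + 42 + 2674440 = 3417382.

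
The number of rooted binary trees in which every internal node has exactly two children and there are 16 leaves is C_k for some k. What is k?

A full binary tree with L leaves has L−1 internal nodes and is counted by C_{L−1}; L = 16 gives C_15.

15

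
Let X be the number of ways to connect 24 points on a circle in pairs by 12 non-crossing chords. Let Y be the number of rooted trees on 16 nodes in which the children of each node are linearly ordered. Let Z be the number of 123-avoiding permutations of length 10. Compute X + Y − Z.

Pairing 24 circle points by 12 non-crossing chords gives C_12 matchings. So X = C_12 = 208012.
Rooted ordered (plane) trees on m nodes have m−1 edges and are counted by C_{m−1}; m = 16 gives C_15. So Y = C_15 = 9694845.
Permutations of [n] avoiding any single length-3 pattern are counted by C_n; here n = 10. So Z = C_10 = 16796.
X + Y − Z = 208012 + 9694845 − 16796 = 9886061.

9886061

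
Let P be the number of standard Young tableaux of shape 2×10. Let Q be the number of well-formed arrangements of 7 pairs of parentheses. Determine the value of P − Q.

Standard Young tableaux of shape 2×n are counted by C_n; here n = 10. So P = C_10 = 16796.
A balanced arrangement of 7 bracket pairs is a Dyck word of semilength 7, so the count is C_7. So Q = C_7 = 429.
P − Q = 16796 − 429 = 16367.

16367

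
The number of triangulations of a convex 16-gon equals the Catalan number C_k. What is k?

14

Triangulations of a convex m-gon are counted by C_{m−2}; with m = 16 this is C_14.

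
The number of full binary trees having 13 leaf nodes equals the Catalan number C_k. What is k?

Full binary trees with 13 leaves have 13−1 = 12 internal nodes, so there are C_12 of them.

12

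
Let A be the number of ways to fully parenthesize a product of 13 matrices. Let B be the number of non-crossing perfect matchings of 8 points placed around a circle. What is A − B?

207998

Ways to associate a product of 13 factors correspond to binary trees on 13 leaves, so the count is C_12. So A = C_12 = 208012.
Pairing 8 circle points by 4 non-crossing chords gives C_4 matchings. So B = C_4 = 14.
A − B = 208012 − 14 = 207998.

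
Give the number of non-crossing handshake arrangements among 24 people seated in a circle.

208012

Non-crossing handshake pairings of 2n people are counted by C_n; 24 people gives n = 12.
C_12 = C(24,12)/13 = 2704156/13 = 208012.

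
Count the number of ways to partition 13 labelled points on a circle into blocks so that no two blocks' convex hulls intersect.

742900

The non-crossing partitions of [13] form a lattice of size C_13.
C_13 = C(26,13)/14 = 10400600/14 = 742900.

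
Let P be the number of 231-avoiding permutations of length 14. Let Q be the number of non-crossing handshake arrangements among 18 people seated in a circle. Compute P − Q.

2669578

Permutations of [n] avoiding any single length-3 pattern are counted by C_n; here n = 14. So P = C_14 = 2674440.
Non-crossing handshake pairings of 2n people are counted by C_n; 18 people gives n = 9. So Q = C_9 = 4862.
P − Q = 2674440 − 4862 = 2669578.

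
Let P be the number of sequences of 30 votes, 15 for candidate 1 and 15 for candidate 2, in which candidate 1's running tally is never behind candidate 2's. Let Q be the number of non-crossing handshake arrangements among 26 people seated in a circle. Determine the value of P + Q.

10437745

Reading a vote for the leader as '(' and for the other as ')' turns such a sequence into a balanced string of 15 pairs, so the count is C_15. So P = C_15 = 9694845.
Non-crossing handshake pairings of 2n people are counted by C_n; 26 people gives n = 13. So Q = C_13 = 742900.
P + Q = 9694845 + 742900 = 10437745.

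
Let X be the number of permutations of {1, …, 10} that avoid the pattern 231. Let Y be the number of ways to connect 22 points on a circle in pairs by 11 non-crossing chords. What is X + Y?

For any fixed pattern of length 3, the pattern-avoiding permutations of [10] number C_10. So X = C_10 = 16796.
Non-crossing perfect matchings of 2n points on a circle are counted by C_n; with 22 points, n = 11. So Y = C_11 = 58786.
X + Y = 16796 + 58786 = 75582.

75582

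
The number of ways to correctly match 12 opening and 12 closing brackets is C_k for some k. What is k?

12

With 12 pairs the number of balanced bracket strings is the Catalan number C_12.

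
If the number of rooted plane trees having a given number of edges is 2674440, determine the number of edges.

14

Rooted ordered trees with n edges are counted by C_n. Since C_14 = 2674440, the index is 14.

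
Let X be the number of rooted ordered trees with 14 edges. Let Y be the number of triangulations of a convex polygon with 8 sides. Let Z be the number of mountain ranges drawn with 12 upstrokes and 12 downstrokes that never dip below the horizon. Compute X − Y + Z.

2882320

A rooted plane tree with 14 edges has 15 nodes, and the count is C_14. So X = C_14 = 2674440.
A convex 8-gon is triangulated into 6 triangles, and the number of such triangulations is the Catalan number C_{8−2} = C_6. So Y = C_6 = 132.
Dyck paths of semilength n (length 2n) are counted by C_n; here n = 12. So Z = C_12 = 208012.
X − Y + Z = 2674440 − 132 + 208012 = 2882320.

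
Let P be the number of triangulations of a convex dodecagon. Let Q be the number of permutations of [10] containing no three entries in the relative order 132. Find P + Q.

33592

The number of triangulations of a 12-gon is the Catalan number C_10 (index = sides − 2). So P = C_10 = 16796.
For any fixed pattern of length 3, the pattern-avoiding permutations of [10] number C_10. So Q = C_10 = 16796.
P + Q = 16796 + 16796 = 33592.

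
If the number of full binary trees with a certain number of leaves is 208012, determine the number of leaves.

Full binary trees with L leaves are counted by C_{L−1}. The Catalan number equal to 208012 is C_12.
So the index is 12, and the number of leaves is 12 + 1 = 13.

13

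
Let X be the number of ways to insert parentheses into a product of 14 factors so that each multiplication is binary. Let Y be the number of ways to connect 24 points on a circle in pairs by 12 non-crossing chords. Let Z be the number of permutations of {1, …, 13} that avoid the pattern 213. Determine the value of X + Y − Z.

208012

Parenthesizations of m factors correspond to full binary trees with m leaves, counted by C_{m−1}; m = 14 gives C_13. So X = C_13 = 742900.
Pairing 24 circle points by 12 non-crossing chords gives C_12 matchings. So Y = C_12 = 208012.
Permutations of [n] avoiding any single length-3 pattern are counted by C_n; here n = 13. So Z = C_13 = 742900.
X + Y − Z = 742900 + 208012 − 742900 = 208012.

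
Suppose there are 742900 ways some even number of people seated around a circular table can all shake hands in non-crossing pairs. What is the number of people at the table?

26

Non-crossing handshake pairings of 2n people are counted by C_n; 742900 = C_13.
So n = 13, and there are 2n = 26 people.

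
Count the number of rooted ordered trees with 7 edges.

Rooted ordered trees with n edges are counted by C_n; here n = 7.
C_7 = 429.

429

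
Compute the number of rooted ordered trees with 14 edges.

2674440

Rooted ordered trees with n edges are counted by C_n; here n = 14.
C_14 = C(28,14)/15 = 40116600/15 = 2674440.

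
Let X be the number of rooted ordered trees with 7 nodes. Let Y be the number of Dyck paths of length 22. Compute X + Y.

Rooted ordered (plane) trees on m nodes have m−1 edges and are counted by C_{m−1}; m = 7 gives C_6. So X = C_6 = 132.
Dyck paths of semilength n (length 2n) are counted by C_n; here n = 11. So Y = C_11 = 58786.
X + Y = 132 + 58786 = 58918.

58918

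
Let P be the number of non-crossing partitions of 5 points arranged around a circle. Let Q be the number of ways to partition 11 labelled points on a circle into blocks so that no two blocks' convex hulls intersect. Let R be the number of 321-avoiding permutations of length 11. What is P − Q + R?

42

Non-crossing partitions of an n-element set are counted by C_n; here n = 5. So P = C_5 = 42.
The non-crossing partitions of [11] form a lattice of size C_11. So Q = C_11 = 58786.
For any fixed pattern of length 3, the pattern-avoiding permutations of [11] number C_11. So R = C_11 = 58786.
P − Q + R = 42 − 58786 + 58786 = 42.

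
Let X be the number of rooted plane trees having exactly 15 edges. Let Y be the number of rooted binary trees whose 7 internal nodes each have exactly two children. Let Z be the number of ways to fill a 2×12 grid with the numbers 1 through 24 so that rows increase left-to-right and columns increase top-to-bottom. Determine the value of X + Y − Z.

9487262

Rooted ordered trees with n edges are counted by C_n; here n = 15. So X = C_15 = 9694845.
The number of full binary trees on 7 internal nodes is the Catalan number C_7. So Y = C_7 = 429.
By the hook-length formula (or a Dyck-path bijection), SYT of shape 2×12 number C_12. So Z = C_12 = 208012.
X + Y − Z = 9694845 + 429 − 208012 = 9487262.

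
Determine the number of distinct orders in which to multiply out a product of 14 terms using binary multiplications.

742900

Parenthesizations of m factors correspond to full binary trees with m leaves, counted by C_{m−1}; m = 14 gives C_13.
C_13 = C_12 · 2(2·12+1)/(12+2) = 208012 · 50/14 = 742900.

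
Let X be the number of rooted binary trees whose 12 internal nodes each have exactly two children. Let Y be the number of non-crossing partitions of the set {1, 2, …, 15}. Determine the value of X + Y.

9902857

The number of full binary trees on 12 internal nodes is the Catalan number C_12. So X = C_12 = 208012.
The non-crossing partitions of [15] form a lattice of size C_15. So Y = C_15 = 9694845.
X + Y = 208012 + 9694845 = 9902857.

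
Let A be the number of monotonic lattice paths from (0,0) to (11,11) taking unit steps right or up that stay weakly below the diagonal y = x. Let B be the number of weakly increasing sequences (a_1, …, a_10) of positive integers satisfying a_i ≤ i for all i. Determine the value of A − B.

Sub-diagonal monotone paths from (0,0) to (11,11) biject with Dyck paths of semilength 11, giving C_11. So A = C_11 = 58786.
Such sub-staircase sequences of length n are counted by C_n; here n = 10. So B = C_10 = 16796.
A − B = 58786 − 16796 = 41990.

41990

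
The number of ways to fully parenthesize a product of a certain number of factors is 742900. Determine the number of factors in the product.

14

Parenthesizations of m factors are counted by C_{m−1}; 742900 = C_13.
So the index is 13, and the number of factors is 13 + 1 = 14.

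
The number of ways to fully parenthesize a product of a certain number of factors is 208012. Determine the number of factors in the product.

Parenthesizations of m factors are counted by C_{m−1}, and C_12 = 208012.
So the index is 12, and the number of factors is 12 + 1 = 13.

13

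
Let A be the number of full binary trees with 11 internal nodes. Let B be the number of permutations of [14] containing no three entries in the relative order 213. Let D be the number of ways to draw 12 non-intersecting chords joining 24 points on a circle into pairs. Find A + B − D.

2525214

Full binary trees with n internal nodes are counted by C_n; here n = 11. So A = C_11 = 58786.
Permutations of [n] avoiding any single length-3 pattern are counted by C_n; here n = 14. So B = C_14 = 2674440.
Pairing 24 circle points by 12 non-crossing chords gives C_12 matchings. So D = C_12 = 208012.
A + B − D = 58786 + 2674440 − 208012 = 2525214.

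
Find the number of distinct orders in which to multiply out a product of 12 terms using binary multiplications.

58786

Parenthesizations of m factors correspond to full binary trees with m leaves, counted by C_{m−1}; m = 12 gives C_11.
C_11 = C(22,11)/12 = 705432/12 = 58786.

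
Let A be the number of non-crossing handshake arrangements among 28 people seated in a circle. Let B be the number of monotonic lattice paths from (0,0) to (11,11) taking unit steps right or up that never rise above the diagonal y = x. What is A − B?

2615654

With 28 = 2·14 people, non-crossing handshake pairings are non-crossing perfect matchings on a circle, counted by C_14. So A = C_14 = 2674440.
Sub-diagonal monotone paths from (0,0) to (11,11) biject with Dyck paths of semilength 11, giving C_11. So B = C_11 = 58786.
A − B = 2674440 − 58786 = 2615654.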